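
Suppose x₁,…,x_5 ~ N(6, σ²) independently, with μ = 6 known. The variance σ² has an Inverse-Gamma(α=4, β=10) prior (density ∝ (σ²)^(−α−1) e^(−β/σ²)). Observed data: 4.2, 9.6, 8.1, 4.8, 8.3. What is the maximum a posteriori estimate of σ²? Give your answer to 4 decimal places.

Sum of squared deviations about the known mean: SS = (4.2−6)² + (9.6−6)² + (8.1−6)² + (4.8−6)² + (8.3−6)² = 27.34.
The Normal likelihood contributes (σ²)^(−n/2) exp(−SS/(2σ²)), so the posterior is Inverse-Gamma(α + n/2, β + SS/2) = Inverse-Gamma(6.5, 23.67).
The mode of Inverse-Gamma(a, b) is b/(a+1) = 23.67/7.5 ≈ 3.1560.

σ̂²_MAP = 3.1560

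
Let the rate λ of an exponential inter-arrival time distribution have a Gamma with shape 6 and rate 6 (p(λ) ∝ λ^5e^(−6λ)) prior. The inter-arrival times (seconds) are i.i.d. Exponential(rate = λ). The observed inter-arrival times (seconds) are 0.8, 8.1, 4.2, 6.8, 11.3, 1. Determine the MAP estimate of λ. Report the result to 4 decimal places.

The Exponential(rate=λ) likelihood is ∝ λ^n e^(−λΣtᵢ). Here n = 6 and Σtᵢ = 0.8 + 8.1 + 4.2 + 6.8 + 11.3 + 1 = 32.2.
Posterior ∝ λ^5e^(−6λ) · λ^6e^(−32.2λ) = λ^11e^(−38.2λ), i.e. Gamma(12, 38.2).
Mode = (a−1)/b = 11/38.2 ≈ 0.2880.

λ̂_MAP = 0.2880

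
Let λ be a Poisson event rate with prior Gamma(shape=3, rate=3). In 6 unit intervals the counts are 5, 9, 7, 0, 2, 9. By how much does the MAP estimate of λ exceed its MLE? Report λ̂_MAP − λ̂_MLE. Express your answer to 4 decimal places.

MAP − MLE = -1.5556

Σxᵢ = 32. Posterior is Gamma(35, 9); MAP = (35−1)/9 = 34/9 ≈ 3.77778.
MLE = x̄ = 32/6 ≈ 5.33333.
Difference = 34/9 − 32/6 = -14/9 ≈ -1.5556.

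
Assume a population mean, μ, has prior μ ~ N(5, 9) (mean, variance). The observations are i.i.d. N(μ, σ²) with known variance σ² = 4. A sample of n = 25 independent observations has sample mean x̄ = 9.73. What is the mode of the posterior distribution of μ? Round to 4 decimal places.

μ̂_MAP = 9.6474

n = 25, x̄ = 9.73.
For a Normal prior and Normal likelihood with known variance, the posterior is Normal; its mode equals its mean, the precision-weighted average.
Prior precision 1/σ₀² = 1/9; data precision n/σ² = 25/4 = 6.25.
μ̂ = ((1/9)·5 + 6.25·9.73) / (1/9 + 6.25) = (8837/144)/(229/36) = 8837/916 ≈ 9.6474.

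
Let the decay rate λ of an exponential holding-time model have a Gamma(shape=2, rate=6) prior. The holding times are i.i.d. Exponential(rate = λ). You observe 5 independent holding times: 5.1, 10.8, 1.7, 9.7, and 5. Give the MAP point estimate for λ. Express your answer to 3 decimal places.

λ̂_MAP = 0.157

The Exponential(rate=λ) likelihood is ∝ λ^n e^(−λΣtᵢ). Here n = 5 and Σtᵢ = 5.1 + 10.8 + 1.7 + 9.7 + 5 = 32.3.
Posterior ∝ λe^(−6λ) · λ^5e^(−32.3λ) = λ^6e^(−38.3λ), i.e. Gamma(7, 38.3).
Mode = (a−1)/b = 6/38.3 ≈ 0.157.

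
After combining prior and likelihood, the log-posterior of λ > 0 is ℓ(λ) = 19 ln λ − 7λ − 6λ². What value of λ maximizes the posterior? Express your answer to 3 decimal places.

λ̂_MAP = 1.000

ℓ'(λ) = 19/λ − 7 − 12λ. Setting this to zero and multiplying by λ: 12λ² + 7λ − 19 = 0.
λ = (−7 + √(7² + 4·12·19)) / (2·12) = (−7 + √961) / 24 = (−7 + 31)/24 = 1.
ℓ''(λ) = −19/λ² − 12 < 0, confirming a maximum.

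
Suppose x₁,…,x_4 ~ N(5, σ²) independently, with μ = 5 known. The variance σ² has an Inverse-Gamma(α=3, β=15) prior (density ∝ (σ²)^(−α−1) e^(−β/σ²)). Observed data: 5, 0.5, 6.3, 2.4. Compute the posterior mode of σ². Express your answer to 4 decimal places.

σ̂²_MAP = 4.8917

Sum of squared deviations about the known mean: SS = (5−5)² + (0.5−5)² + (6.3−5)² + (2.4−5)² = 28.7.
The Normal likelihood contributes (σ²)^(−n/2) exp(−SS/(2σ²)), so the posterior is Inverse-Gamma(α + n/2, β + SS/2) = Inverse-Gamma(5, 29.35).
The mode of Inverse-Gamma(a, b) is b/(a+1) = 29.35/6 ≈ 4.8917.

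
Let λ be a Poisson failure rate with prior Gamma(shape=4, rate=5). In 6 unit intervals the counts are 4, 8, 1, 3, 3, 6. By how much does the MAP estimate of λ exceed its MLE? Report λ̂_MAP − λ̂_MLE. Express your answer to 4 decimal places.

Σxᵢ = 25. Posterior is Gamma(29, 11); MAP = (29−1)/11 = 28/11 ≈ 2.54545.
MLE = x̄ = 25/6 ≈ 4.16667.
Difference = 28/11 − 25/6 = -107/66 ≈ -1.6212.

MAP − MLE = -1.6212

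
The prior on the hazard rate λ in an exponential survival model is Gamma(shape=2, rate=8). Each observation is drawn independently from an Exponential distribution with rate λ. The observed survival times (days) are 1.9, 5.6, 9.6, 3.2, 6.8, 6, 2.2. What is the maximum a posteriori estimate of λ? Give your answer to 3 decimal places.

λ̂_MAP = 0.185

The Exponential(rate=λ) likelihood is ∝ λ^n e^(−λΣtᵢ). Here n = 7 and Σtᵢ = 1.9 + 5.6 + 9.6 + 3.2 + 6.8 + 6 + 2.2 = 35.3.
Posterior ∝ λe^(−8λ) · λ^7e^(−35.3λ) = λ^8e^(−43.3λ), i.e. Gamma(9, 43.3).
Mode = (a−1)/b = 8/43.3 ≈ 0.185.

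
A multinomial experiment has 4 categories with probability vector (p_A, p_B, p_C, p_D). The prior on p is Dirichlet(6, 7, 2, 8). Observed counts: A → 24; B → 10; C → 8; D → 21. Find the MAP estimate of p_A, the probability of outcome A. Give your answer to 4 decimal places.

The posterior is Dirichlet(αᵢ + nᵢ) = Dirichlet(30, 17, 10, 29).
For a Dirichlet(a₁,…,a_K) with all aᵢ > 1, the mode has j-th component (aⱼ − 1)/(Σaᵢ − K).
Here Σaᵢ = 86 and K = 4, so p_A = (30 − 1)/(86 − 4) = 29/82 ≈ 0.3537.

MAP estimate of p_A = 0.3537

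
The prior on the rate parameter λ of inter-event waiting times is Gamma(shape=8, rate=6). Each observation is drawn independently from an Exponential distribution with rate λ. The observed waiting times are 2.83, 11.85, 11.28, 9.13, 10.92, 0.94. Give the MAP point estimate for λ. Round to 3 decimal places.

λ̂_MAP = 0.246

The Exponential(rate=λ) likelihood is ∝ λ^n e^(−λΣtᵢ). Here n = 6 and Σtᵢ = 2.83 + 11.85 + 11.28 + 9.13 + 10.92 + 0.94 = 46.95.
Posterior ∝ λ^7e^(−6λ) · λ^6e^(−46.95λ) = λ^13e^(−52.95λ), i.e. Gamma(14, 52.95).
Mode = (a−1)/b = 13/52.95 ≈ 0.246.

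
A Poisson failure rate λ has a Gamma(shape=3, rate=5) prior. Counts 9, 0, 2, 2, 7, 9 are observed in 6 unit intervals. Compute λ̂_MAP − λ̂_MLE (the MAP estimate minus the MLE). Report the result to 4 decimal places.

MAP − MLE = -2.0152

Σxᵢ = 29. Posterior is Gamma(32, 11); MAP = (32−1)/11 = 31/11 ≈ 2.81818.
MLE = x̄ = 29/6 ≈ 4.83333.
Difference = 31/11 − 29/6 = -133/66 ≈ -2.0152.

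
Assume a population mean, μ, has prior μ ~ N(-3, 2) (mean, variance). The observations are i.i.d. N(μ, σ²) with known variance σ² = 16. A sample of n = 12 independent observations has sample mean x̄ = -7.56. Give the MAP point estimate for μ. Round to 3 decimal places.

n = 12, x̄ = -7.56.
For a Normal prior and Normal likelihood with known variance, the posterior is Normal; its mode equals its mean, the precision-weighted average.
Prior precision 1/σ₀² = 1/2 = 0.5; data precision n/σ² = 12/16 = 0.75.
μ̂ = (0.5·(-3) + 0.75·(-7.56)) / (0.5 + 0.75) = (-7.17)/1.25 = -5.736.

μ̂_MAP = -5.736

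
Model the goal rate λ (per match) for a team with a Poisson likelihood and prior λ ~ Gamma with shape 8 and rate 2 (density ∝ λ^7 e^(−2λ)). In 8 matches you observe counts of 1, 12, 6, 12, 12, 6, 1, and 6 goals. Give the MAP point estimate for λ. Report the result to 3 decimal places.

Σxᵢ = 1+12+6+12+12+6+1+6 = 56, with n = 8.
Posterior ∝ λ^7e^(−2λ) · λ^56e^(−8λ) = λ^63e^(−10λ), i.e. Gamma(shape=64, rate=10).
The mode of a Gamma(a, b) with a ≥ 1 (shape–rate) is (a−1)/b = 63/10 ≈ 6.300.

λ̂_MAP = 6.300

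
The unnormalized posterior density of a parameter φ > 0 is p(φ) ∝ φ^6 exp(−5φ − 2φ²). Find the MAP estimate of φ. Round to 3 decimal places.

ℓ'(φ) = 6/φ − 5 − 4φ. Setting this to zero and multiplying by φ: 4φ² + 5φ − 6 = 0.
φ = (−5 + √(5² + 4·4·6)) / (2·4) = (−5 + √121) / 8 = (−5 + 11)/8 = 3/4.
ℓ''(φ) = −6/φ² − 4 < 0, confirming a maximum.

φ̂_MAP = 0.750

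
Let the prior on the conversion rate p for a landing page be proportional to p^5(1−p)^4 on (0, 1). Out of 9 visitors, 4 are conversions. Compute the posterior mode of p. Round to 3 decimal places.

The prior density ∝ p^5(1−p)^4 is the kernel of Beta(6, 5).
Data: 4 successes in 9 trials. The binomial likelihood contributes p^4(1−p)^5, so the posterior is Beta(6+4, 5+5) = Beta(10, 10).
For Beta(a, b) with a, b > 1 the mode is (a−1)/(a+b−2) = 9/18 ≈ 0.500.

p̂_MAP = 0.500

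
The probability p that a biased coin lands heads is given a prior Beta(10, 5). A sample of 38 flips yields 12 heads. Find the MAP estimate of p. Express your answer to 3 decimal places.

p̂_MAP = 0.412

Prior: Beta(10, 5).
Data: 12 successes in 38 trials. The binomial likelihood contributes p^12(1−p)^26, so the posterior is Beta(10+12, 5+26) = Beta(22, 31).
For Beta(a, b) with a, b > 1 the mode is (a−1)/(a+b−2) = 21/51 ≈ 0.412.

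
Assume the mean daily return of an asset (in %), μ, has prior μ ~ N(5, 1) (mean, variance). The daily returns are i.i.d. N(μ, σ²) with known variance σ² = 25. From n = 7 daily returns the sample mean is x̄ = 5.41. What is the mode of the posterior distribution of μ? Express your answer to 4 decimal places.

μ̂_MAP = 5.0897

n = 7, x̄ = 5.41.
For a Normal prior and Normal likelihood with known variance, the posterior is Normal; its mode equals its mean, the precision-weighted average.
Prior precision 1/σ₀² = 1/1 = 1; data precision n/σ² = 7/25 = 0.28.
μ̂ = (1·5 + 0.28·5.41) / (1 + 0.28) = 6.5148/1.28 = 5.0896875 ≈ 5.0897.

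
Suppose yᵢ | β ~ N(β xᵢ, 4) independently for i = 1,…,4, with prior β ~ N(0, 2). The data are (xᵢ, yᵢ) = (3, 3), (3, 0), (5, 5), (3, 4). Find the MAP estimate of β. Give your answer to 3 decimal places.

β̂_MAP = 0.852

log p(β | y) = −Σ(yᵢ − βxᵢ)²/(2·4) − β²/(2·2) + const.
Setting the derivative to zero: Σxᵢ(yᵢ − βxᵢ)/4 − β/2 = 0, so β = Σxᵢyᵢ / (Σxᵢ² + σ²/τ²).
Σxᵢyᵢ = 3·3 + 3·0 + 5·5 + 3·4 = 46; Σxᵢ² = 52; σ²/τ² = 2.
β̂_MAP = 46 / (52 + 2) = 46/54 ≈ 0.852.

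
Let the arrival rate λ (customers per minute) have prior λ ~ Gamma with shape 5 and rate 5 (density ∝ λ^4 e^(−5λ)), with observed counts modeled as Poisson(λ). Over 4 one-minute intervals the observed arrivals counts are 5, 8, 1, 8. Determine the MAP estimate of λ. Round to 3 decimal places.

Σxᵢ = 5+8+1+8 = 22, with n = 4.
Posterior ∝ λ^4e^(−5λ) · λ^22e^(−4λ) = λ^26e^(−9λ), i.e. Gamma(shape=27, rate=9).
The mode of a Gamma(a, b) with a ≥ 1 (shape–rate) is (a−1)/b = 26/9 ≈ 2.889.

λ̂_MAP = 2.889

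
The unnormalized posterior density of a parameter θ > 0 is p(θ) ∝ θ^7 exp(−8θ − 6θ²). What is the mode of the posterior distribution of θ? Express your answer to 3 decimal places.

θ̂_MAP = 0.500

ℓ'(θ) = 7/θ − 8 − 12θ. Setting this to zero and multiplying by θ: 12θ² + 8θ − 7 = 0.
θ = (−8 + √(8² + 4·12·7)) / (2·12) = (−8 + √400) / 24 = (−8 + 20)/24 = 1/2.
ℓ''(θ) = −7/θ² − 12 < 0, confirming a maximum.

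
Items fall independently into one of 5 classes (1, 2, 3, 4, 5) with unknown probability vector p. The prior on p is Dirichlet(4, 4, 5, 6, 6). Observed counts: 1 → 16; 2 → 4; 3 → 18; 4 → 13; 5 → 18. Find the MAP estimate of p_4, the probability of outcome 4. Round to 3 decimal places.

The posterior is Dirichlet(αᵢ + nᵢ) = Dirichlet(20, 8, 23, 19, 24).
For a Dirichlet(a₁,…,a_K) with all aᵢ > 1, the mode has j-th component (aⱼ − 1)/(Σaᵢ − K).
Here Σaᵢ = 94 and K = 5, so p_4 = (19 − 1)/(94 − 5) = 18/89 ≈ 0.202.

MAP estimate: 0.202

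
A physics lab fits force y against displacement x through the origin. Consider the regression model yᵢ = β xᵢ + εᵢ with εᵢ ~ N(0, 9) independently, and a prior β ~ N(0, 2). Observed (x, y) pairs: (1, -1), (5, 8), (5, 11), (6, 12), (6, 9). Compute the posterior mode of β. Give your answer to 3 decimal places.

β̂_MAP = 1.725

log p(β | y) = −Σ(yᵢ − βxᵢ)²/(2·9) − β²/(2·2) + const.
Setting the derivative to zero: Σxᵢ(yᵢ − βxᵢ)/9 − β/2 = 0, so β = Σxᵢyᵢ / (Σxᵢ² + σ²/τ²).
Σxᵢyᵢ = 1·(-1) + 5·8 + 5·11 + 6·12 + 6·9 = 220; Σxᵢ² = 123; σ²/τ² = 4.5.
β̂_MAP = 220 / (123 + 4.5) = 220/127.5 ≈ 1.725.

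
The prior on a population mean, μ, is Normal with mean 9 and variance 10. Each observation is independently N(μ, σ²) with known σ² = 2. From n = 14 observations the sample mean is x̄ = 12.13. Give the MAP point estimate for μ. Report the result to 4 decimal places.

μ̂_MAP = 12.0859

n = 14, x̄ = 12.13.
For a Normal prior and Normal likelihood with known variance, the posterior is Normal; its mode equals its mean, the precision-weighted average.
Prior precision 1/σ₀² = 1/10 = 0.1; data precision n/σ² = 14/2 = 7.
μ̂ = (0.1·9 + 7·12.13) / (0.1 + 7) = 85.81/7.1 = 8581/710 ≈ 12.0859.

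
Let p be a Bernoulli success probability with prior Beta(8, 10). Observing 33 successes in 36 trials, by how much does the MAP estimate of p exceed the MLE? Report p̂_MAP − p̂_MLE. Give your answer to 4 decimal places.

Posterior is Beta(41, 13); MAP = (41−1)/(54−2) = 40/52 ≈ 0.76923.
MLE ignores the prior: p̂_MLE = k/n = 33/36 ≈ 0.91667.
Difference = 40/52 − 33/36 = -23/156 ≈ -0.1474.

MAP − MLE = -0.1474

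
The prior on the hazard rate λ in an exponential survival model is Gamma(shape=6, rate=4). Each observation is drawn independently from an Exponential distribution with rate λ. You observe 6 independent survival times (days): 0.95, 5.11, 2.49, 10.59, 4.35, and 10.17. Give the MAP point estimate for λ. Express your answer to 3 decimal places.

λ̂_MAP = 0.292

The Exponential(rate=λ) likelihood is ∝ λ^n e^(−λΣtᵢ). Here n = 6 and Σtᵢ = 0.95 + 5.11 + 2.49 + 10.59 + 4.35 + 10.17 = 33.66.
Posterior ∝ λ^5e^(−4λ) · λ^6e^(−33.66λ) = λ^11e^(−37.66λ), i.e. Gamma(12, 37.66).
Mode = (a−1)/b = 11/37.66 ≈ 0.292.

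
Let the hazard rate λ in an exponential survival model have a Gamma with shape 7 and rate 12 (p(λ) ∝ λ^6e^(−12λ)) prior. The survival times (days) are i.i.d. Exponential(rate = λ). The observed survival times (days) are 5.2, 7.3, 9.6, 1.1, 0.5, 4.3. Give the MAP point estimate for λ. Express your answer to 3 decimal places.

The Exponential(rate=λ) likelihood is ∝ λ^n e^(−λΣtᵢ). Here n = 6 and Σtᵢ = 5.2 + 7.3 + 9.6 + 1.1 + 0.5 + 4.3 = 28.
Posterior ∝ λ^6e^(−12λ) · λ^6e^(−28λ) = λ^12e^(−40λ), i.e. Gamma(13, 40).
Mode = (a−1)/b = 12/40 ≈ 0.300.

λ̂_MAP = 0.300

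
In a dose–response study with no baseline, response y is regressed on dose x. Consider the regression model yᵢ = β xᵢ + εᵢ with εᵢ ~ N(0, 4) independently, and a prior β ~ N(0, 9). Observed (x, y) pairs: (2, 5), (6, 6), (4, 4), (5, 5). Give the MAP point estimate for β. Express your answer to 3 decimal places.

β̂_MAP = 1.068

log p(β | y) = −Σ(yᵢ − βxᵢ)²/(2·4) − β²/(2·9) + const.
Setting the derivative to zero: Σxᵢ(yᵢ − βxᵢ)/4 − β/9 = 0, so β = Σxᵢyᵢ / (Σxᵢ² + σ²/τ²).
Σxᵢyᵢ = 2·5 + 6·6 + 4·4 + 5·5 = 87; Σxᵢ² = 81; σ²/τ² = 4/9.
β̂_MAP = 87 / (81 + 4/9) = 87/(733/9) = 783/733 ≈ 1.068.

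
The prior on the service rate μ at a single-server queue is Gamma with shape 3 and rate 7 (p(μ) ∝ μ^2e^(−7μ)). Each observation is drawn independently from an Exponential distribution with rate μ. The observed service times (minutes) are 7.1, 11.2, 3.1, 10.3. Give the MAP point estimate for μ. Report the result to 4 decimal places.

The Exponential(rate=μ) likelihood is ∝ μ^n e^(−μΣtᵢ). Here n = 4 and Σtᵢ = 7.1 + 11.2 + 3.1 + 10.3 = 31.7.
Posterior ∝ μ^2e^(−7μ) · μ^4e^(−31.7μ) = μ^6e^(−38.7μ), i.e. Gamma(7, 38.7).
Mode = (a−1)/b = 6/38.7 ≈ 0.1550.

μ̂_MAP = 0.1550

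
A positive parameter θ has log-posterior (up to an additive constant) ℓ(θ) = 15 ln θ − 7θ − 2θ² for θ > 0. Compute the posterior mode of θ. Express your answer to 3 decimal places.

ℓ'(θ) = 15/θ − 7 − 4θ. Setting this to zero and multiplying by θ: 4θ² + 7θ − 15 = 0.
θ = (−7 + √(7² + 4·4·15)) / (2·4) = (−7 + √289) / 8 = (−7 + 17)/8 = 5/4.
ℓ''(θ) = −15/θ² − 4 < 0, confirming a maximum.

θ̂_MAP = 1.250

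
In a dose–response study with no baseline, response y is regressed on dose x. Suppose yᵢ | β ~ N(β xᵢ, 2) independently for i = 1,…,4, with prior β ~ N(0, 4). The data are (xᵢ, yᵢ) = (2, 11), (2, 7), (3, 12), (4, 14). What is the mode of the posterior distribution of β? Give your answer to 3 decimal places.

β̂_MAP = 3.821

log p(β | y) = −Σ(yᵢ − βxᵢ)²/(2·2) − β²/(2·4) + const.
Setting the derivative to zero: Σxᵢ(yᵢ − βxᵢ)/2 − β/4 = 0, so β = Σxᵢyᵢ / (Σxᵢ² + σ²/τ²).
Σxᵢyᵢ = 2·11 + 2·7 + 3·12 + 4·14 = 128; Σxᵢ² = 33; σ²/τ² = 0.5.
β̂_MAP = 128 / (33 + 0.5) = 128/33.5 ≈ 3.821.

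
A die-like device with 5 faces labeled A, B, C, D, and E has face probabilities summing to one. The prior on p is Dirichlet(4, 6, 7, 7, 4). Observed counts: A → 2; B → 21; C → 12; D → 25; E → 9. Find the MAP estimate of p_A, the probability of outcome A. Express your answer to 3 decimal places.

The posterior is Dirichlet(αᵢ + nᵢ) = Dirichlet(6, 27, 19, 32, 13).
For a Dirichlet(a₁,…,a_K) with all aᵢ > 1, the mode has j-th component (aⱼ − 1)/(Σaᵢ − K).
Here Σaᵢ = 97 and K = 5, so p_A = (6 − 1)/(97 − 5) = 5/92 ≈ 0.054.

MAP estimate of p_A = 0.054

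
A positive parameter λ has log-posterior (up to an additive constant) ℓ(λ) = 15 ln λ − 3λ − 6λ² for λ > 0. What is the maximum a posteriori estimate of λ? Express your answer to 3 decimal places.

ℓ'(λ) = 15/λ − 3 − 12λ. Setting this to zero and multiplying by λ: 12λ² + 3λ − 15 = 0.
λ = (−3 + √(3² + 4·12·15)) / (2·12) = (−3 + √729) / 24 = (−3 + 27)/24 = 1.
ℓ''(λ) = −15/λ² − 12 < 0, confirming a maximum.

λ̂_MAP = 1.000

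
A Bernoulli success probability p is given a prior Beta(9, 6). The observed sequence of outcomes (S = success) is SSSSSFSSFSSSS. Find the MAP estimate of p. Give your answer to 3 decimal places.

p̂_MAP = 0.731

Prior: Beta(9, 6).
Data: 11 successes in 13 trials (from the sequence). The binomial likelihood contributes p^11(1−p)^2, so the posterior is Beta(9+11, 6+2) = Beta(20, 8).
For Beta(a, b) with a, b > 1 the mode is (a−1)/(a+b−2) = 19/26 ≈ 0.731.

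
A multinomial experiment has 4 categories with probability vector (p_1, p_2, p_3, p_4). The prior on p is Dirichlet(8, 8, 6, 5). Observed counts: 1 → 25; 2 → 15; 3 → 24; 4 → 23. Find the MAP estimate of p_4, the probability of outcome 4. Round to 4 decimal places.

MAP estimate: 0.2455

The posterior is Dirichlet(αᵢ + nᵢ) = Dirichlet(33, 23, 30, 28).
For a Dirichlet(a₁,…,a_K) with all aᵢ > 1, the mode has j-th component (aⱼ − 1)/(Σaᵢ − K).
Here Σaᵢ = 114 and K = 4, so p_4 = (28 − 1)/(114 − 4) = 27/110 ≈ 0.2455.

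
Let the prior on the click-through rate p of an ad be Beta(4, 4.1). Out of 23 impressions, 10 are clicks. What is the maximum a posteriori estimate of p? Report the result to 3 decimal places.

Prior: Beta(4, 4.1).
Data: 10 successes in 23 trials. The binomial likelihood contributes p^10(1−p)^13, so the posterior is Beta(4+10, 4.1+13) = Beta(14, 17.1).
For Beta(a, b) with a, b > 1 the mode is (a−1)/(a+b−2) = 13/29.1 ≈ 0.447.

p̂_MAP = 0.447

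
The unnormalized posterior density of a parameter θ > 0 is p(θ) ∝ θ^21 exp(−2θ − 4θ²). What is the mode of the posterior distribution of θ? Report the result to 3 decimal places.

ℓ'(θ) = 21/θ − 2 − 8θ. Setting this to zero and multiplying by θ: 8θ² + 2θ − 21 = 0.
θ = (−2 + √(2² + 4·8·21)) / (2·8) = (−2 + √676) / 16 = (−2 + 26)/16 = 3/2.
ℓ''(θ) = −21/θ² − 8 < 0, confirming a maximum.

θ̂_MAP = 1.500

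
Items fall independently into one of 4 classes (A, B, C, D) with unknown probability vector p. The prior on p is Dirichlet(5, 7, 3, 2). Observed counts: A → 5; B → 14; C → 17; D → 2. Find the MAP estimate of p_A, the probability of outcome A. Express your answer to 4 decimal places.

MAP estimate of p_A = 0.1765

The posterior is Dirichlet(αᵢ + nᵢ) = Dirichlet(10, 21, 20, 4).
For a Dirichlet(a₁,…,a_K) with all aᵢ > 1, the mode has j-th component (aⱼ − 1)/(Σaᵢ − K).
Here Σaᵢ = 55 and K = 4, so p_A = (10 − 1)/(55 − 4) = 9/51 ≈ 0.1765.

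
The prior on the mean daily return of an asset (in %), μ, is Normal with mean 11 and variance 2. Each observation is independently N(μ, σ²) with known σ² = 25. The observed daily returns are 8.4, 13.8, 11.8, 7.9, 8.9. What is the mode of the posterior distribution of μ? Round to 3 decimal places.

n = 5; x̄ = (8.4 + 13.8 + 11.8 + 7.9 + 8.9)/5 = 50.8/5 = 10.16.
For a Normal prior and Normal likelihood with known variance, the posterior is Normal; its mode equals its mean, the precision-weighted average.
Prior precision 1/σ₀² = 1/2 = 0.5; data precision n/σ² = 5/25 = 0.2.
μ̂ = (0.5·11 + 0.2·10.16) / (0.5 + 0.2) = 7.532/0.7 = 10.760.

μ̂_MAP = 10.760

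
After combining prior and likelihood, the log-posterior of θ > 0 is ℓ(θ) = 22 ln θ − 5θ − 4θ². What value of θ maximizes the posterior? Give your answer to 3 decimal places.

ℓ'(θ) = 22/θ − 5 − 8θ. Setting this to zero and multiplying by θ: 8θ² + 5θ − 22 = 0.
θ = (−5 + √(5² + 4·8·22)) / (2·8) = (−5 + √729) / 16 = (−5 + 27)/16 = 11/8.
ℓ''(θ) = −22/θ² − 8 < 0, confirming a maximum.

θ̂_MAP = 1.375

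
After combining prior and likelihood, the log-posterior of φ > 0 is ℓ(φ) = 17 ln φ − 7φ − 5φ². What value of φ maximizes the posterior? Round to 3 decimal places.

ℓ'(φ) = 17/φ − 7 − 10φ. Setting this to zero and multiplying by φ: 10φ² + 7φ − 17 = 0.
φ = (−7 + √(7² + 4·10·17)) / (2·10) = (−7 + √729) / 20 = (−7 + 27)/20 = 1.
ℓ''(φ) = −17/φ² − 10 < 0, confirming a maximum.

φ̂_MAP = 1.000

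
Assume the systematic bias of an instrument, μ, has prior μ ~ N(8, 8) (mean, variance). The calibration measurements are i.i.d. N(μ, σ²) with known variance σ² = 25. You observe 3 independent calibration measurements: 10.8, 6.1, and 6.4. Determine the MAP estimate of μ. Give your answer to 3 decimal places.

μ̂_MAP = 7.886

n = 3; x̄ = (10.8 + 6.1 + 6.4)/3 = 23.3/3 = 233/30 ≈ 7.7667.
For a Normal prior and Normal likelihood with known variance, the posterior is Normal; its mode equals its mean, the precision-weighted average.
Prior precision 1/σ₀² = 1/8 = 0.125; data precision n/σ² = 3/25 = 0.12.
μ̂ = (0.125·8 + 0.12·(233/30)) / (0.125 + 0.12) = 1.932/0.245 = 276/35 ≈ 7.886.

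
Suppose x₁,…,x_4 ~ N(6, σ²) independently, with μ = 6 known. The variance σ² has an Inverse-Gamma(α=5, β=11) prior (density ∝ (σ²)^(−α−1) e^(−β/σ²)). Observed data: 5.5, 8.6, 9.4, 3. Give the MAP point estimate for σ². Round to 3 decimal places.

σ̂²_MAP = 3.098

Sum of squared deviations about the known mean: SS = (5.5−6)² + (8.6−6)² + (9.4−6)² + (3−6)² = 27.57.
The Normal likelihood contributes (σ²)^(−n/2) exp(−SS/(2σ²)), so the posterior is Inverse-Gamma(α + n/2, β + SS/2) = Inverse-Gamma(7, 24.785).
The mode of Inverse-Gamma(a, b) is b/(a+1) = 24.785/8 ≈ 3.098.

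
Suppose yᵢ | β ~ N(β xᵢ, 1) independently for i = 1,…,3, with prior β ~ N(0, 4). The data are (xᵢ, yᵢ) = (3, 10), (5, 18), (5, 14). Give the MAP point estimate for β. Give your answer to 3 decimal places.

log p(β | y) = −Σ(yᵢ − βxᵢ)²/(2·1) − β²/(2·4) + const.
Setting the derivative to zero: Σxᵢ(yᵢ − βxᵢ)/1 − β/4 = 0, so β = Σxᵢyᵢ / (Σxᵢ² + σ²/τ²).
Σxᵢyᵢ = 3·10 + 5·18 + 5·14 = 190; Σxᵢ² = 59; σ²/τ² = 0.25.
β̂_MAP = 190 / (59 + 0.25) = 190/59.25 ≈ 3.207.

β̂_MAP = 3.207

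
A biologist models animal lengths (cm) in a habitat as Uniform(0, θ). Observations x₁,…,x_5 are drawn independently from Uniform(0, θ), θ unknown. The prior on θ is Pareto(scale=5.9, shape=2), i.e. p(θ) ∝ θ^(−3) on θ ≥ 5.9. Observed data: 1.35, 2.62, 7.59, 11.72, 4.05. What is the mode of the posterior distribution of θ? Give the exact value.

θ̂_MAP = 11.72

The Uniform(0, θ) likelihood is θ^(−n) for θ ≥ max(xᵢ), zero otherwise. Here max(xᵢ) = 11.72.
Posterior ∝ θ^(−3) · θ^(−5) = θ^(−8) on θ ≥ max(5.9, 11.72) = 11.72.
This density is strictly decreasing in θ, so the posterior mode lies at the lower boundary of the support.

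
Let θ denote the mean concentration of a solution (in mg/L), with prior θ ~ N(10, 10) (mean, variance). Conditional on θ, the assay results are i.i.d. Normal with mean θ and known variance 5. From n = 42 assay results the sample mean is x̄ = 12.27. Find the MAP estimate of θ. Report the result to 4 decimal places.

n = 42, x̄ = 12.27.
For a Normal prior and Normal likelihood with known variance, the posterior is Normal; its mode equals its mean, the precision-weighted average.
Prior precision 1/σ₀² = 1/10 = 0.1; data precision n/σ² = 42/5 = 8.4.
θ̂ = (0.1·10 + 8.4·12.27) / (0.1 + 8.4) = 104.068/8.5 = 26017/2125 ≈ 12.2433.

θ̂_MAP = 12.2433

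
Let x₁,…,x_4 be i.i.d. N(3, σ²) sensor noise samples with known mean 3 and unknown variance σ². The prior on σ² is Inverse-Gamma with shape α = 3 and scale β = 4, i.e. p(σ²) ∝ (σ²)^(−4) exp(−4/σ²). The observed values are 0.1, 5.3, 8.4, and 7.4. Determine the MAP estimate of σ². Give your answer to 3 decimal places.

Sum of squared deviations about the known mean: SS = (0.1−3)² + (5.3−3)² + (8.4−3)² + (7.4−3)² = 62.22.
The Normal likelihood contributes (σ²)^(−n/2) exp(−SS/(2σ²)), so the posterior is Inverse-Gamma(α + n/2, β + SS/2) = Inverse-Gamma(5, 35.11).
The mode of Inverse-Gamma(a, b) is b/(a+1) = 35.11/6 ≈ 5.852.

σ̂²_MAP = 5.852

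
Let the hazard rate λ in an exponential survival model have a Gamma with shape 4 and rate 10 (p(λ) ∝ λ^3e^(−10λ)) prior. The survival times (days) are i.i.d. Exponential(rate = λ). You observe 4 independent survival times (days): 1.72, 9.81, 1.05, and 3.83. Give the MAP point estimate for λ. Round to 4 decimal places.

The Exponential(rate=λ) likelihood is ∝ λ^n e^(−λΣtᵢ). Here n = 4 and Σtᵢ = 1.72 + 9.81 + 1.05 + 3.83 = 16.41.
Posterior ∝ λ^3e^(−10λ) · λ^4e^(−16.41λ) = λ^7e^(−26.41λ), i.e. Gamma(8, 26.41).
Mode = (a−1)/b = 7/26.41 ≈ 0.2651.

λ̂_MAP = 0.2651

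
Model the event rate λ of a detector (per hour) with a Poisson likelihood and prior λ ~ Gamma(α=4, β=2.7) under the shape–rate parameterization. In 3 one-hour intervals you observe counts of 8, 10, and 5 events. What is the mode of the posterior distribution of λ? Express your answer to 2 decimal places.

λ̂_MAP = 4.56

Σxᵢ = 8+10+5 = 23, with n = 3.
Posterior ∝ λ^3e^(−2.7λ) · λ^23e^(−3λ) = λ^26e^(−5.7λ), i.e. Gamma(shape=27, rate=5.7).
The mode of a Gamma(a, b) with a ≥ 1 (shape–rate) is (a−1)/b = 26/5.7 ≈ 4.56.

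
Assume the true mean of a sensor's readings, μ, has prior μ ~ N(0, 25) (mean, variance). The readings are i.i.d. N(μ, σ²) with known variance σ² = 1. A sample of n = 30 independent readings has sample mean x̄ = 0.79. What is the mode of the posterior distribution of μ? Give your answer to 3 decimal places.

μ̂_MAP = 0.789

n = 30, x̄ = 0.79.
For a Normal prior and Normal likelihood with known variance, the posterior is Normal; its mode equals its mean, the precision-weighted average.
Prior precision 1/σ₀² = 1/25 = 0.04; data precision n/σ² = 30/1 = 30.
μ̂ = (0.04·0 + 30·0.79) / (0.04 + 30) = 23.7/30.04 = 1185/1502 ≈ 0.789.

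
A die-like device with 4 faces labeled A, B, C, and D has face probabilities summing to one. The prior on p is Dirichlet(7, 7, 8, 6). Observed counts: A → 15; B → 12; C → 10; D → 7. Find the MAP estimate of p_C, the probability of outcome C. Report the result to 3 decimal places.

MAP estimate of p_C = 0.250

The posterior is Dirichlet(αᵢ + nᵢ) = Dirichlet(22, 19, 18, 13).
For a Dirichlet(a₁,…,a_K) with all aᵢ > 1, the mode has j-th component (aⱼ − 1)/(Σaᵢ − K).
Here Σaᵢ = 72 and K = 4, so p_C = (18 − 1)/(72 − 4) = 17/68 ≈ 0.250.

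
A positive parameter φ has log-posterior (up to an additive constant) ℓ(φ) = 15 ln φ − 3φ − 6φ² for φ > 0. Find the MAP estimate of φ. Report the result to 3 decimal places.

φ̂_MAP = 1.000

ℓ'(φ) = 15/φ − 3 − 12φ. Setting this to zero and multiplying by φ: 12φ² + 3φ − 15 = 0.
φ = (−3 + √(3² + 4·12·15)) / (2·12) = (−3 + √729) / 24 = (−3 + 27)/24 = 1.
ℓ''(φ) = −15/φ² − 12 < 0, confirming a maximum.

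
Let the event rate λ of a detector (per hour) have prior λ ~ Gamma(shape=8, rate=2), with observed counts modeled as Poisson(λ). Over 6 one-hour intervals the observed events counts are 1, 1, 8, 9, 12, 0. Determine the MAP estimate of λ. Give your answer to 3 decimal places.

Σxᵢ = 1+1+8+9+12+0 = 31, with n = 6.
Posterior ∝ λ^7e^(−2λ) · λ^31e^(−6λ) = λ^38e^(−8λ), i.e. Gamma(shape=39, rate=8).
The mode of a Gamma(a, b) with a ≥ 1 (shape–rate) is (a−1)/b = 38/8 ≈ 4.750.

λ̂_MAP = 4.750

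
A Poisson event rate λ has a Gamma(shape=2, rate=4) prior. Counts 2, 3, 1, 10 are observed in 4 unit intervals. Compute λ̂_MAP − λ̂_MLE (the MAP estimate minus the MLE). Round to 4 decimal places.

Σxᵢ = 16. Posterior is Gamma(18, 8); MAP = (18−1)/8 = 17/8 ≈ 2.12500.
MLE = x̄ = 16/4 ≈ 4.00000.
Difference = 17/8 − 16/4 = -15/8 ≈ -1.8750.

MAP − MLE = -1.8750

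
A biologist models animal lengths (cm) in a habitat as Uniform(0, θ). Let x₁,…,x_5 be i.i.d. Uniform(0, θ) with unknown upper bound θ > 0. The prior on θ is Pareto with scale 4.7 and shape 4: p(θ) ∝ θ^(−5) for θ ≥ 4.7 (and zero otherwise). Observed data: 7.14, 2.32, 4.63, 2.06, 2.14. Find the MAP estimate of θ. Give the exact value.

The Uniform(0, θ) likelihood is θ^(−n) for θ ≥ max(xᵢ), zero otherwise. Here max(xᵢ) = 7.14.
Posterior ∝ θ^(−5) · θ^(−5) = θ^(−10) on θ ≥ max(4.7, 7.14) = 7.14.
This density is strictly decreasing in θ, so the posterior mode lies at the lower boundary of the support.

θ̂_MAP = 7.14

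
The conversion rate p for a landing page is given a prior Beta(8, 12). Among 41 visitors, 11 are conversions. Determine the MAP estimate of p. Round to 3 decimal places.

p̂_MAP = 0.305

Prior: Beta(8, 12).
Data: 11 successes in 41 trials. The binomial likelihood contributes p^11(1−p)^30, so the posterior is Beta(8+11, 12+30) = Beta(19, 42).
For Beta(a, b) with a, b > 1 the mode is (a−1)/(a+b−2) = 18/59 ≈ 0.305.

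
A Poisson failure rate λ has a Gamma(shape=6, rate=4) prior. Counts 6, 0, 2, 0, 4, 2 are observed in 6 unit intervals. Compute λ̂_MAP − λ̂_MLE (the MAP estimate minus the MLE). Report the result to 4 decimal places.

MAP − MLE = -0.4333

Σxᵢ = 14. Posterior is Gamma(20, 10); MAP = (20−1)/10 = 19/10 ≈ 1.90000.
MLE = x̄ = 14/6 ≈ 2.33333.
Difference = 19/10 − 14/6 = -13/30 ≈ -0.4333.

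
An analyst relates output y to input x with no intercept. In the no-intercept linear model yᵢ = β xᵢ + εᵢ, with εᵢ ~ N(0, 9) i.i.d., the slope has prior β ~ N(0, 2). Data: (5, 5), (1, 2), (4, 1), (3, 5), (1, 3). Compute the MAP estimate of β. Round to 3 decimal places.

log p(β | y) = −Σ(yᵢ − βxᵢ)²/(2·9) − β²/(2·2) + const.
Setting the derivative to zero: Σxᵢ(yᵢ − βxᵢ)/9 − β/2 = 0, so β = Σxᵢyᵢ / (Σxᵢ² + σ²/τ²).
Σxᵢyᵢ = 5·5 + 1·2 + 4·1 + 3·5 + 1·3 = 49; Σxᵢ² = 52; σ²/τ² = 4.5.
β̂_MAP = 49 / (52 + 4.5) = 49/56.5 ≈ 0.867.

β̂_MAP = 0.867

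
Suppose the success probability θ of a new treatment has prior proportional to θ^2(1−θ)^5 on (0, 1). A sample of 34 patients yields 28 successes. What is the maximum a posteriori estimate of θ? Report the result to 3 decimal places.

θ̂_MAP = 0.732

The prior density ∝ θ^2(1−θ)^5 is the kernel of Beta(3, 6).
Data: 28 successes in 34 trials. The binomial likelihood contributes θ^28(1−θ)^6, so the posterior is Beta(3+28, 6+6) = Beta(31, 12).
For Beta(a, b) with a, b > 1 the mode is (a−1)/(a+b−2) = 30/41 ≈ 0.732.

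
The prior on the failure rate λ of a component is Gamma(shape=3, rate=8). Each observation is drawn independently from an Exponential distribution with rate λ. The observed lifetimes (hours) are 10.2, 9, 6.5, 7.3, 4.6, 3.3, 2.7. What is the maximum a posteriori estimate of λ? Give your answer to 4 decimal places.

λ̂_MAP = 0.1744

The Exponential(rate=λ) likelihood is ∝ λ^n e^(−λΣtᵢ). Here n = 7 and Σtᵢ = 10.2 + 9 + 6.5 + 7.3 + 4.6 + 3.3 + 2.7 = 43.6.
Posterior ∝ λ^2e^(−8λ) · λ^7e^(−43.6λ) = λ^9e^(−51.6λ), i.e. Gamma(10, 51.6).
Mode = (a−1)/b = 9/51.6 ≈ 0.1744.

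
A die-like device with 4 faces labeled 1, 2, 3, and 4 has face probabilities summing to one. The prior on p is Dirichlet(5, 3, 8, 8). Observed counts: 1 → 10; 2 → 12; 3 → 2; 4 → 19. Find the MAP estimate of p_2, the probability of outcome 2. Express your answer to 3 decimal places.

MAP estimate: 0.222

The posterior is Dirichlet(αᵢ + nᵢ) = Dirichlet(15, 15, 10, 27).
For a Dirichlet(a₁,…,a_K) with all aᵢ > 1, the mode has j-th component (aⱼ − 1)/(Σaᵢ − K).
Here Σaᵢ = 67 and K = 4, so p_2 = (15 − 1)/(67 − 4) = 14/63 ≈ 0.222.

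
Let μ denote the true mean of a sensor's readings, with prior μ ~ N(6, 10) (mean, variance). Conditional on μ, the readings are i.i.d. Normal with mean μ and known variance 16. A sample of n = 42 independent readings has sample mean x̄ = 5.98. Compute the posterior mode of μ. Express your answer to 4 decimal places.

n = 42, x̄ = 5.98.
For a Normal prior and Normal likelihood with known variance, the posterior is Normal; its mode equals its mean, the precision-weighted average.
Prior precision 1/σ₀² = 1/10 = 0.1; data precision n/σ² = 42/16 = 2.625.
μ̂ = (0.1·6 + 2.625·5.98) / (0.1 + 2.625) = 16.2975/2.725 = 6519/1090 ≈ 5.9807.

μ̂_MAP = 5.9807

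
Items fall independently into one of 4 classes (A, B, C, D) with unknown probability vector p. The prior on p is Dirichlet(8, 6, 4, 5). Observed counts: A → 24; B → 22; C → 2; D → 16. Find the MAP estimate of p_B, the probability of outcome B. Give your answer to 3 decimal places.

The posterior is Dirichlet(αᵢ + nᵢ) = Dirichlet(32, 28, 6, 21).
For a Dirichlet(a₁,…,a_K) with all aᵢ > 1, the mode has j-th component (aⱼ − 1)/(Σaᵢ − K).
Here Σaᵢ = 87 and K = 4, so p_B = (28 − 1)/(87 − 4) = 27/83 ≈ 0.325.

MAP estimate of p_B = 0.325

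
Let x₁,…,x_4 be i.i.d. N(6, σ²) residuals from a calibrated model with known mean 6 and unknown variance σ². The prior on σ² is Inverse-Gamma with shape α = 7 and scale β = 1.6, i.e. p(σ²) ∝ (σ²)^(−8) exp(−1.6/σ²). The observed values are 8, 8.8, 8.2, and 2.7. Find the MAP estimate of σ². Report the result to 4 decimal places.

Sum of squared deviations about the known mean: SS = (8−6)² + (8.8−6)² + (8.2−6)² + (2.7−6)² = 27.57.
The Normal likelihood contributes (σ²)^(−n/2) exp(−SS/(2σ²)), so the posterior is Inverse-Gamma(α + n/2, β + SS/2) = Inverse-Gamma(9, 15.385).
The mode of Inverse-Gamma(a, b) is b/(a+1) = 15.385/10 ≈ 1.5385.

σ̂²_MAP = 1.5385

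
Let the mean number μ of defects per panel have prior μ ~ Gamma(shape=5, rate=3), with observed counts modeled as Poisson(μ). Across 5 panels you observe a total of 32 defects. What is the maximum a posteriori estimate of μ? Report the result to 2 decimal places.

μ̂_MAP = 4.50

Σxᵢ = 32, n = 5.
Posterior ∝ μ^4e^(−3μ) · μ^32e^(−5μ) = μ^36e^(−8μ), i.e. Gamma(shape=37, rate=8).
The mode of a Gamma(a, b) with a ≥ 1 (shape–rate) is (a−1)/b = 36/8 ≈ 4.50.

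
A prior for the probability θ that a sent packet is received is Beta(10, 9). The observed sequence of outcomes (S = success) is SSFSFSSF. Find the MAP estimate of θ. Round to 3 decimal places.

θ̂_MAP = 0.560

Prior: Beta(10, 9).
Data: 5 successes in 8 trials (from the sequence). The binomial likelihood contributes θ^5(1−θ)^3, so the posterior is Beta(10+5, 9+3) = Beta(15, 12).
For Beta(a, b) with a, b > 1 the mode is (a−1)/(a+b−2) = 14/25 ≈ 0.560.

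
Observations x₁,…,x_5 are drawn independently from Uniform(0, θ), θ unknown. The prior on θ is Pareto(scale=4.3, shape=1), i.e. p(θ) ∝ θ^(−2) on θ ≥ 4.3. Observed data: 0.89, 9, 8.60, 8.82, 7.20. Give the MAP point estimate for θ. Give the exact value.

The Uniform(0, θ) likelihood is θ^(−n) for θ ≥ max(xᵢ), zero otherwise. Here max(xᵢ) = 9.
Posterior ∝ θ^(−2) · θ^(−5) = θ^(−7) on θ ≥ max(4.3, 9) = 9.
This density is strictly decreasing in θ, so the posterior mode lies at the lower boundary of the support.

θ̂_MAP = 9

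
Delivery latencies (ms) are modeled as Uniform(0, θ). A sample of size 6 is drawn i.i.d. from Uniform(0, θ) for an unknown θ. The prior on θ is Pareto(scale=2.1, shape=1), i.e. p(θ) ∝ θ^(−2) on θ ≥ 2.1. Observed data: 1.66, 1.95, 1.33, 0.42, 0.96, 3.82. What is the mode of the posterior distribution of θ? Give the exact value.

The Uniform(0, θ) likelihood is θ^(−n) for θ ≥ max(xᵢ), zero otherwise. Here max(xᵢ) = 3.82.
Posterior ∝ θ^(−2) · θ^(−6) = θ^(−8) on θ ≥ max(2.1, 3.82) = 3.82.
This density is strictly decreasing in θ, so the posterior mode lies at the lower boundary of the support.

θ̂_MAP = 3.82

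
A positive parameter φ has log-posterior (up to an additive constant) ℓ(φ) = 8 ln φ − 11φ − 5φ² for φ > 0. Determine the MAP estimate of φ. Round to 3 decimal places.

φ̂_MAP = 0.500

ℓ'(φ) = 8/φ − 11 − 10φ. Setting this to zero and multiplying by φ: 10φ² + 11φ − 8 = 0.
φ = (−11 + √(11² + 4·10·8)) / (2·10) = (−11 + √441) / 20 = (−11 + 21)/20 = 1/2.
ℓ''(φ) = −8/φ² − 10 < 0, confirming a maximum.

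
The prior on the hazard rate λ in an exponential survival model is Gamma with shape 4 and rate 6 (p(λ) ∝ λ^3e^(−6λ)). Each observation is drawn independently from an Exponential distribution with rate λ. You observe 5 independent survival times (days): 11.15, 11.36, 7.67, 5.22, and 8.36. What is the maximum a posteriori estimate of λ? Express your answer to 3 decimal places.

λ̂_MAP = 0.161

The Exponential(rate=λ) likelihood is ∝ λ^n e^(−λΣtᵢ). Here n = 5 and Σtᵢ = 11.15 + 11.36 + 7.67 + 5.22 + 8.36 = 43.76.
Posterior ∝ λ^3e^(−6λ) · λ^5e^(−43.76λ) = λ^8e^(−49.76λ), i.e. Gamma(9, 49.76).
Mode = (a−1)/b = 8/49.76 ≈ 0.161.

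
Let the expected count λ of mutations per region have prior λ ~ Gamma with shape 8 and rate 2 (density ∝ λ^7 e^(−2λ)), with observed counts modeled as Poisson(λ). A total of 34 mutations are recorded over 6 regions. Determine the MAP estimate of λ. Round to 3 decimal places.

Σxᵢ = 34, n = 6.
Posterior ∝ λ^7e^(−2λ) · λ^34e^(−6λ) = λ^41e^(−8λ), i.e. Gamma(shape=42, rate=8).
The mode of a Gamma(a, b) with a ≥ 1 (shape–rate) is (a−1)/b = 41/8 ≈ 5.125.

λ̂_MAP = 5.125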